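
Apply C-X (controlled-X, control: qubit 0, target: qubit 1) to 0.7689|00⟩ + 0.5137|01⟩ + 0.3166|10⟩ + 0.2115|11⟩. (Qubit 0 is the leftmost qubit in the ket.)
0.7689|00⟩ + 0.5137|01⟩ + 0.2115|10⟩ + 0.3166|11⟩

C-X leaves the control-|0⟩ kets |00⟩, |01⟩ unchanged and applies X to qubit 1 on the control-|1⟩ pair (|10⟩, |11⟩).
X = [[0, 1], [1, 0]].
With a = amp(|10⟩) = 0.3166 and b = amp(|11⟩) = 0.2115:
new amp(|10⟩) = (1)·b = 0.2115
new amp(|11⟩) = (1)·a = 0.3166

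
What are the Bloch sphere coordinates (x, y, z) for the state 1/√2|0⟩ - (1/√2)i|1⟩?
(0, -1, 0)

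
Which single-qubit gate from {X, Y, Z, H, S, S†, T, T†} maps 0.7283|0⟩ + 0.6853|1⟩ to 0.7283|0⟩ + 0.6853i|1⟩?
S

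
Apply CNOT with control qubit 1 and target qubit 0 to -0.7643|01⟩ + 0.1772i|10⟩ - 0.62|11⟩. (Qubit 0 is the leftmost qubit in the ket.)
-0.62|01⟩ + 0.1772i|10⟩ - 0.7643|11⟩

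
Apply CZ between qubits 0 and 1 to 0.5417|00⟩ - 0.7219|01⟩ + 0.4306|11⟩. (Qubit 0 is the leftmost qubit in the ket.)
0.5417|00⟩ - 0.7219|01⟩ - 0.4306|11⟩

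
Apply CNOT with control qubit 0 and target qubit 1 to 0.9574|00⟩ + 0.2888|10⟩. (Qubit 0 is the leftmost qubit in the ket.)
0.9574|00⟩ + 0.2888|11⟩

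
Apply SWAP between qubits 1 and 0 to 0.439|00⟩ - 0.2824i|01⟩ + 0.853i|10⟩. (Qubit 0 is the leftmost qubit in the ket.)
0.439|00⟩ + 0.853i|01⟩ - 0.2824i|10⟩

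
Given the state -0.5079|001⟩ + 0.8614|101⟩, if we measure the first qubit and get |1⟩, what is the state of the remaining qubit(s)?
|01⟩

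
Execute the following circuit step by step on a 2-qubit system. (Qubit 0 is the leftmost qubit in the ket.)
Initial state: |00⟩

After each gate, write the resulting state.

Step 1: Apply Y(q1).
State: i|01⟩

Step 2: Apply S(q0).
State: i|01⟩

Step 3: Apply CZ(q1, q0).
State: i|01⟩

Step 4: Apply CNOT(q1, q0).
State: i|11⟩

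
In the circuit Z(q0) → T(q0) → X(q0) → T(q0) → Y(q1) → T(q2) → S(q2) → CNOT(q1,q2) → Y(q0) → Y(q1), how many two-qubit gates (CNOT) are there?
1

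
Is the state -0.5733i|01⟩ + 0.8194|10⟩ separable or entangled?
Entangled

Writing the state as a|00⟩ + b|01⟩ + c|10⟩ + d|11⟩, it is a product state iff ad − bc = 0.
Here (a, b, c, d) = (0, -0.5733i, 0.8194, 0): ad − bc = (0)(0) − (-0.5733i)(0.8194) = 0.4698i ≠ 0, so the state is entangled.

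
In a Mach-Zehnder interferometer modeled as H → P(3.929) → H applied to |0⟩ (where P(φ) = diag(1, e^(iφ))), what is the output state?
(0.1472 - 0.3543i)|0⟩ + (0.8528 + 0.3543i)|1⟩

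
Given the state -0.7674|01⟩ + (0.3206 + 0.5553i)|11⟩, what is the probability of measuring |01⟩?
0.5889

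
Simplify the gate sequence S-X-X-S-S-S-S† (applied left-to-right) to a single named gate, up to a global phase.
S†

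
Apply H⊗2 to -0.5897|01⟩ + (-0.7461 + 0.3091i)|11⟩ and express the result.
(-0.6679 + 0.1546i)|00⟩ + (0.6679 - 0.1546i)|01⟩ + (0.0782 - 0.1546i)|10⟩ + (-0.0782 + 0.1546i)|11⟩

H⊗2 gives amp(|y⟩) = (1/2) Σ_x (−1)^(x·y) amp(|x⟩), where x·y is the number of positions in which both x and y have a 1.
|00⟩: (-0.5897 + (-0.7461 + 0.3091i))/2 = (-0.6679 + 0.1546i)
|01⟩: (0.5897 - (-0.7461 + 0.3091i))/2 = (0.6679 - 0.1546i)
|10⟩: (-0.5897 - (-0.7461 + 0.3091i))/2 = (0.0782 - 0.1546i)
|11⟩: (0.5897 + (-0.7461 + 0.3091i))/2 = (-0.0782 + 0.1546i)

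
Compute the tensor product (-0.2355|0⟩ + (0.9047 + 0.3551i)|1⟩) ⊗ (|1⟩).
-0.2355|01⟩ + (0.9047 + 0.3551i)|11⟩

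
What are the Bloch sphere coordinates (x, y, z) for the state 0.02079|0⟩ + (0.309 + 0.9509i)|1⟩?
(0.01285, 0.03954, -0.9993)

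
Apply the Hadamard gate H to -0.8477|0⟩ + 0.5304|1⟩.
-0.2244|0⟩ - 0.9745|1⟩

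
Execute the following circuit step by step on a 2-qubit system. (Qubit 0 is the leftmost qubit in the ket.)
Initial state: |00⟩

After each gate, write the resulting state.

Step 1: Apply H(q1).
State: 1/√2|00⟩ + 1/√2|01⟩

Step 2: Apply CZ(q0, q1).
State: 1/√2|00⟩ + 1/√2|01⟩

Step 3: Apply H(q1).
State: |00⟩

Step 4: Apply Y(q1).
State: i|01⟩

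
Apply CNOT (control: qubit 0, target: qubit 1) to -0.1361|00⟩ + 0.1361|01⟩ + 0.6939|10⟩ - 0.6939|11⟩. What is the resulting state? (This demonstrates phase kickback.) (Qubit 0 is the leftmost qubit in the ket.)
-0.1361|00⟩ + 0.1361|01⟩ - 0.6939|10⟩ + 0.6939|11⟩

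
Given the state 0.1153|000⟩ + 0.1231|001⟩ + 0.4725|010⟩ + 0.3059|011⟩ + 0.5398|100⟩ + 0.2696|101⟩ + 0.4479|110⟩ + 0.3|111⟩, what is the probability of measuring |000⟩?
0.01329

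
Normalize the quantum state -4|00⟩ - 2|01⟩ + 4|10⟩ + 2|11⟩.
-0.6325|00⟩ - 0.3162|01⟩ + 0.6325|10⟩ + 0.3162|11⟩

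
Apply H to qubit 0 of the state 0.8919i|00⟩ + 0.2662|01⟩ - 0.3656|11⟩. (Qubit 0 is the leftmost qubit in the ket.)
0.6307i|00⟩ - 0.07029|01⟩ + 0.6307i|10⟩ + 0.4468|11⟩

H on qubit 0 mixes each pair of kets that differ only in qubit 0: amplitudes (a, b) of (|…0…⟩, |…1…⟩) become ((a + b)/√2, (a − b)/√2). Kets absent from the input have amplitude 0.
(|00⟩, |10⟩): (a, b) = (0.8919i, 0) → (0.6307i, 0.6307i)
(|01⟩, |11⟩): (a, b) = (0.2662, -0.3656) → (-0.07029, 0.4468)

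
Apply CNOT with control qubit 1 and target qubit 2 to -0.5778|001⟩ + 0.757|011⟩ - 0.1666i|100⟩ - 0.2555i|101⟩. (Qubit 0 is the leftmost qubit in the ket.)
-0.5778|001⟩ + 0.757|010⟩ - 0.1666i|100⟩ - 0.2555i|101⟩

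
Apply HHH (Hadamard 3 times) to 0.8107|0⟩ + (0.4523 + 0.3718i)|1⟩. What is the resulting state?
(0.8931 + 0.2629i)|0⟩ + (0.2534 - 0.2629i)|1⟩

H² = I, so H^3 = H: a single Hadamard. With (a, b) = (0.8107, (0.4523 + 0.3718i)), H gives ((a + b)/√2, (a − b)/√2) = ((0.8931 + 0.2629i), (0.2534 - 0.2629i)).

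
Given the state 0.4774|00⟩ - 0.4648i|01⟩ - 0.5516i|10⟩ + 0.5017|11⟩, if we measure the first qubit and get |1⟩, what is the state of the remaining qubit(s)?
-0.7398i|0⟩ + 0.6729|1⟩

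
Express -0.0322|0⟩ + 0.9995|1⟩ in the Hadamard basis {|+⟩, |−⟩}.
0.684|+⟩ - 0.7295|−⟩

With |ψ⟩ = α|0⟩ + β|1⟩, the Hadamard-basis coefficients are ⟨+|ψ⟩ = (α + β)/√2 and ⟨−|ψ⟩ = (α − β)/√2.
Here α = -0.0322, β = 0.9995: (α + β)/√2 = 0.684, (α − β)/√2 = -0.7295.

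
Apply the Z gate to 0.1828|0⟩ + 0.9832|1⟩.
0.1828|0⟩ - 0.9832|1⟩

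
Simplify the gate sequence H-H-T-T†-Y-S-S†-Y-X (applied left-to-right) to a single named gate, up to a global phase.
X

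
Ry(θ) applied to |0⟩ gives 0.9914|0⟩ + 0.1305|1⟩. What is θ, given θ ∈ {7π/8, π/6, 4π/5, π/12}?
π/12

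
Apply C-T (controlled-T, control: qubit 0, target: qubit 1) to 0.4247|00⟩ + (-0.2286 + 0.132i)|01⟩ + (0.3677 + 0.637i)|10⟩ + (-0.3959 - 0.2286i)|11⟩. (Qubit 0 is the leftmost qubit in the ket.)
0.4247|00⟩ + (-0.2286 + 0.132i)|01⟩ + (0.3677 + 0.637i)|10⟩ + (-0.1183 - 0.4416i)|11⟩

C-T leaves the control-|0⟩ kets |00⟩, |01⟩ unchanged and applies T to qubit 1 on the control-|1⟩ pair (|10⟩, |11⟩).
T = [[1, 0], [0, (1/√2 + (1/√2)i)]].
With a = amp(|10⟩) = (0.3677 + 0.637i) and b = amp(|11⟩) = (-0.3959 - 0.2286i):
new amp(|10⟩) = (1)·a = (0.3677 + 0.637i)
new amp(|11⟩) = (1/√2 + (1/√2)i)·b = (-0.1183 - 0.4416i)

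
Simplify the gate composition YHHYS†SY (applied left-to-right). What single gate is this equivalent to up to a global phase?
Y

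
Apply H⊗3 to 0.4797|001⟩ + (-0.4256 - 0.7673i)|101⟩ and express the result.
(0.01913 - 0.2713i)|000⟩ + (-0.01913 + 0.2713i)|001⟩ + (0.01913 - 0.2713i)|010⟩ + (-0.01913 + 0.2713i)|011⟩ + (0.3201 + 0.2713i)|100⟩ + (-0.3201 - 0.2713i)|101⟩ + (0.3201 + 0.2713i)|110⟩ + (-0.3201 - 0.2713i)|111⟩

H⊗3 gives amp(|y⟩) = (1/2√2) Σ_x (−1)^(x·y) amp(|x⟩), where x·y is the number of positions in which both x and y have a 1.
|000⟩: (0.4797 + (-0.4256 - 0.7673i))/(2√2) = (0.01913 - 0.2713i)
|001⟩: (-0.4797 - (-0.4256 - 0.7673i))/(2√2) = (-0.01913 + 0.2713i)
|010⟩: (0.4797 + (-0.4256 - 0.7673i))/(2√2) = (0.01913 - 0.2713i)
|011⟩: (-0.4797 - (-0.4256 - 0.7673i))/(2√2) = (-0.01913 + 0.2713i)
|100⟩: (0.4797 - (-0.4256 - 0.7673i))/(2√2) = (0.3201 + 0.2713i)
|101⟩: (-0.4797 + (-0.4256 - 0.7673i))/(2√2) = (-0.3201 - 0.2713i)
|110⟩: (0.4797 - (-0.4256 - 0.7673i))/(2√2) = (0.3201 + 0.2713i)
|111⟩: (-0.4797 + (-0.4256 - 0.7673i))/(2√2) = (-0.3201 - 0.2713i)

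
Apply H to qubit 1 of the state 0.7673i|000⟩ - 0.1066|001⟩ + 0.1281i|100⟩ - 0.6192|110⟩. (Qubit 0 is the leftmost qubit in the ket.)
0.5426i|000⟩ - 0.07538|001⟩ + 0.5426i|010⟩ - 0.07538|011⟩ + (-0.4378 + 0.09058i)|100⟩ + (0.4378 + 0.09058i)|110⟩

H on qubit 1 mixes each pair of kets that differ only in qubit 1: amplitudes (a, b) of (|…0…⟩, |…1…⟩) become ((a + b)/√2, (a − b)/√2). Kets absent from the input have amplitude 0.
(|000⟩, |010⟩): (a, b) = (0.7673i, 0) → (0.5426i, 0.5426i)
(|001⟩, |011⟩): (a, b) = (-0.1066, 0) → (-0.07538, -0.07538)
(|100⟩, |110⟩): (a, b) = (0.1281i, -0.6192) → ((-0.4378 + 0.09058i), (0.4378 + 0.09058i))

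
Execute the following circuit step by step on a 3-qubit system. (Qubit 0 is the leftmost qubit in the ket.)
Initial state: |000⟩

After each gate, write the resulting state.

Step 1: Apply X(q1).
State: |010⟩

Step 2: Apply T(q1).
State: (1/√2 + (1/√2)i)|010⟩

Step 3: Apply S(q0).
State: (1/√2 + (1/√2)i)|010⟩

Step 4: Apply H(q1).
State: (1/2 + (1/2)i)|000⟩ + (-1/2 - (1/2)i)|010⟩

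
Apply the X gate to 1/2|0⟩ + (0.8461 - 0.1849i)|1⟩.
(0.8461 - 0.1849i)|0⟩ + 1/2|1⟩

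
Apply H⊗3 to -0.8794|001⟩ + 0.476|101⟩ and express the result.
-0.1426|000⟩ + 0.1426|001⟩ - 0.1426|010⟩ + 0.1426|011⟩ - 0.4792|100⟩ + 0.4792|101⟩ - 0.4792|110⟩ + 0.4792|111⟩

H⊗3 gives amp(|y⟩) = (1/2√2) Σ_x (−1)^(x·y) amp(|x⟩), where x·y is the number of positions in which both x and y have a 1.
|000⟩: (-0.8794 + 0.476)/(2√2) = -0.1426
|001⟩: (0.8794 - 0.476)/(2√2) = 0.1426
|010⟩: (-0.8794 + 0.476)/(2√2) = -0.1426
|011⟩: (0.8794 - 0.476)/(2√2) = 0.1426
|100⟩: (-0.8794 - 0.476)/(2√2) = -0.4792
|101⟩: (0.8794 + 0.476)/(2√2) = 0.4792
|110⟩: (-0.8794 - 0.476)/(2√2) = -0.4792
|111⟩: (0.8794 + 0.476)/(2√2) = 0.4792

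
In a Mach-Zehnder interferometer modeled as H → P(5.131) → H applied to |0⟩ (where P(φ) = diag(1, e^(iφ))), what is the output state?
(0.7032 - 0.4568i)|0⟩ + (0.2968 + 0.4568i)|1⟩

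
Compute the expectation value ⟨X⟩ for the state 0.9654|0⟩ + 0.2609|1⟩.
0.5037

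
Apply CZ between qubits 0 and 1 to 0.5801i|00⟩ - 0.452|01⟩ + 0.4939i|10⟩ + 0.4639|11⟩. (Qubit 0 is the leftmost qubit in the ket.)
0.5801i|00⟩ - 0.452|01⟩ + 0.4939i|10⟩ - 0.4639|11⟩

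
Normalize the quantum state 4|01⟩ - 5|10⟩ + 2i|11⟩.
0.5963|01⟩ - 0.7454|10⟩ + 0.2981i|11⟩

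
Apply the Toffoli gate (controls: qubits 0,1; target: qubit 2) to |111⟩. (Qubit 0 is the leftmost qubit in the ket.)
|110⟩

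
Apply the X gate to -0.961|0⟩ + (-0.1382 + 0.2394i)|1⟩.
(-0.1382 + 0.2394i)|0⟩ - 0.961|1⟩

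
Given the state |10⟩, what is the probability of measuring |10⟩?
1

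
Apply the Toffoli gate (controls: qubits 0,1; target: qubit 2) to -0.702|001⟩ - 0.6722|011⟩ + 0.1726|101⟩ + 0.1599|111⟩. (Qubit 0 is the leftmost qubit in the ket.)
-0.702|001⟩ - 0.6722|011⟩ + 0.1726|101⟩ + 0.1599|110⟩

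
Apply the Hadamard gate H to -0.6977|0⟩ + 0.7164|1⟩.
0.01322|0⟩ - 0.9999|1⟩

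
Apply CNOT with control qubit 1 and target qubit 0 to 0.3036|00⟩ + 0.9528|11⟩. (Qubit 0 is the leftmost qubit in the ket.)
0.3036|00⟩ + 0.9528|01⟩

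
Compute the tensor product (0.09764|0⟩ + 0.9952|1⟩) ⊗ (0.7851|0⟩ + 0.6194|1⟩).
0.07666|00⟩ + 0.06048|01⟩ + 0.7813|10⟩ + 0.6164|11⟩

amp(|b₁b₂…⟩) = product of the factor amplitudes for bits b₁, b₂, …; only kets whose every factor amplitude is nonzero survive.
|00⟩: (0.09764)(0.7851) = 0.07666
|01⟩: (0.09764)(0.6194) = 0.06048
|10⟩: (0.9952)(0.7851) = 0.7813
|11⟩: (0.9952)(0.6194) = 0.6164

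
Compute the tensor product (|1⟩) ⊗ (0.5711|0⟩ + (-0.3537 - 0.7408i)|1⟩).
0.5711|10⟩ + (-0.3537 - 0.7408i)|11⟩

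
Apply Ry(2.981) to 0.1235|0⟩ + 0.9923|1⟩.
-0.9792|0⟩ + 0.2027|1⟩

Ry(2.981) = [[cos(θ/2), −sin(θ/2)], [sin(θ/2), cos(θ/2)]]; θ = 2.981, cos(θ/2) ≈ 0.0802101, sin(θ/2) ≈ 0.996778.
With a = amp(|0⟩) = 0.1235 and b = amp(|1⟩) = 0.9923:
new amp(|0⟩) = (0.0802101)·a + (-0.996778)·b = -0.9792
new amp(|1⟩) = (0.996778)·a + (0.0802101)·b = 0.2027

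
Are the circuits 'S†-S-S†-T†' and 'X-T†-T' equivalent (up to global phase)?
No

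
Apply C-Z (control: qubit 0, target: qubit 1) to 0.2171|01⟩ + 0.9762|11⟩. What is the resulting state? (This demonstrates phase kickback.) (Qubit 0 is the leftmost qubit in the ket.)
0.2171|01⟩ - 0.9762|11⟩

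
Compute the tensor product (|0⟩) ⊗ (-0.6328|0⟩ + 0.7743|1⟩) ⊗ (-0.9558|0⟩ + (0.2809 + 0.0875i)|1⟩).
0.6048|000⟩ + (-0.1778 - 0.05537i)|001⟩ - 0.7401|010⟩ + (0.2175 + 0.06775i)|011⟩

amp(|b₁b₂…⟩) = product of the factor amplitudes for bits b₁, b₂, …; only kets whose every factor amplitude is nonzero survive.
|000⟩: (1)(-0.6328)(-0.9558) = 0.6048
|001⟩: (1)(-0.6328)(0.2809 + 0.0875i) = (-0.1778 - 0.05537i)
|010⟩: (1)(0.7743)(-0.9558) = -0.7401
|011⟩: (1)(0.7743)(0.2809 + 0.0875i) = (0.2175 + 0.06775i)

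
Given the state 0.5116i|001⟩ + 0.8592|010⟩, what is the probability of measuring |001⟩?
0.2617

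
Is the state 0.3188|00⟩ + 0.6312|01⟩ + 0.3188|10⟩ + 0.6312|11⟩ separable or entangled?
Separable

Writing the state as a|00⟩ + b|01⟩ + c|10⟩ + d|11⟩, it is a product state iff ad − bc = 0.
Here (a, b, c, d) = (0.3188, 0.6312, 0.3188, 0.6312): ad − bc = (0.3188)(0.6312) − (0.6312)(0.3188) = 0, so the state is separable.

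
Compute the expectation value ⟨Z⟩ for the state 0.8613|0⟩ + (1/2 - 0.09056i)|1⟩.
0.4836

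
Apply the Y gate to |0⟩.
i|1⟩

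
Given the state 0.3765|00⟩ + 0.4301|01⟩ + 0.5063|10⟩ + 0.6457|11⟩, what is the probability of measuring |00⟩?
0.1418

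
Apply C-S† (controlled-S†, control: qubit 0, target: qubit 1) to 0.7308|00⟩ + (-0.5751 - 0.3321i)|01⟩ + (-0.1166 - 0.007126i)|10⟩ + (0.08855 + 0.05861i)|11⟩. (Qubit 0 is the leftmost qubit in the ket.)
0.7308|00⟩ + (-0.5751 - 0.3321i)|01⟩ + (-0.1166 - 0.007126i)|10⟩ + (0.05861 - 0.08855i)|11⟩

C-S† leaves the control-|0⟩ kets |00⟩, |01⟩ unchanged and applies S† to qubit 1 on the control-|1⟩ pair (|10⟩, |11⟩).
S† = [[1, 0], [0, -i]].
With a = amp(|10⟩) = (-0.1166 - 0.007126i) and b = amp(|11⟩) = (0.08855 + 0.05861i):
new amp(|10⟩) = (1)·a = (-0.1166 - 0.007126i)
new amp(|11⟩) = (-i)·b = (0.05861 - 0.08855i)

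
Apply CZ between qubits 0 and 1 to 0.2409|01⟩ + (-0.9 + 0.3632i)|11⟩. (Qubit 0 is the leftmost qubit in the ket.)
0.2409|01⟩ + (0.9 - 0.3632i)|11⟩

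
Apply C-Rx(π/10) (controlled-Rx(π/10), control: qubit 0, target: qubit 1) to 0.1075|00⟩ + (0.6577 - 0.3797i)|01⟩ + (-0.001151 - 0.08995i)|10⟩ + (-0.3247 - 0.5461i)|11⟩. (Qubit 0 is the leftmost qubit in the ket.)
0.1075|00⟩ + (0.6577 - 0.3797i)|01⟩ + (-0.08657 - 0.03805i)|10⟩ + (-0.3348 - 0.5392i)|11⟩

C-Rx(π/10) leaves the control-|0⟩ kets |00⟩, |01⟩ unchanged and applies Rx(π/10) to qubit 1 on the control-|1⟩ pair (|10⟩, |11⟩).
Rx(π/10) = [[cos(θ/2), −i·sin(θ/2)], [−i·sin(θ/2), cos(θ/2)]]; θ = π/10, cos(θ/2) ≈ 0.987688, sin(θ/2) ≈ 0.156434.
With a = amp(|10⟩) = (-0.001151 - 0.08995i) and b = amp(|11⟩) = (-0.3247 - 0.5461i):
new amp(|10⟩) = (0.987688)·a + (-0.156434i)·b = (-0.08657 - 0.03805i)
new amp(|11⟩) = (-0.156434i)·a + (0.987688)·b = (-0.3348 - 0.5392i)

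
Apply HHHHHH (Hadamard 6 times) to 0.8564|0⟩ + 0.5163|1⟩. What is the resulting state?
0.8564|0⟩ + 0.5163|1⟩

H² = I, so an even number of Hadamards cancels: H^6 = I and the state is unchanged.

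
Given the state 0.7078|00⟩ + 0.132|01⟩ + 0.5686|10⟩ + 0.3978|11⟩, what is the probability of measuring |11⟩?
0.1582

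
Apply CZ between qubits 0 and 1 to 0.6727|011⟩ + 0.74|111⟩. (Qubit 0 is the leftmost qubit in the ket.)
0.6727|011⟩ - 0.74|111⟩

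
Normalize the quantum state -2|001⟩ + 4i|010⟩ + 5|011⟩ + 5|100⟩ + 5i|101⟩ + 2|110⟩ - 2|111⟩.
-0.1971|001⟩ + 0.3941i|010⟩ + 0.4927|011⟩ + 0.4927|100⟩ + 0.4927i|101⟩ + 0.1971|110⟩ - 0.1971|111⟩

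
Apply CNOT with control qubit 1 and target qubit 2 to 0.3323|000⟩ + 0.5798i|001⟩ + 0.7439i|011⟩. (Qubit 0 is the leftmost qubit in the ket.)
0.3323|000⟩ + 0.5798i|001⟩ + 0.7439i|010⟩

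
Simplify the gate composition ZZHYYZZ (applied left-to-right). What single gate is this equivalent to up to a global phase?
H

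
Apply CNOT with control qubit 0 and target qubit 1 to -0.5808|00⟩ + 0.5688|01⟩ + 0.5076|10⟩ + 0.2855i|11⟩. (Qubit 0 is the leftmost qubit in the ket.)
-0.5808|00⟩ + 0.5688|01⟩ + 0.2855i|10⟩ + 0.5076|11⟩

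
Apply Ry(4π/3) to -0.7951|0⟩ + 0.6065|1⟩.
-0.1277|0⟩ - 0.9918|1⟩

Ry(4π/3) = [[cos(θ/2), −sin(θ/2)], [sin(θ/2), cos(θ/2)]]; θ = 4π/3, cos(θ/2) ≈ -0.5, sin(θ/2) ≈ 0.866025.
With a = amp(|0⟩) = -0.7951 and b = amp(|1⟩) = 0.6065:
new amp(|0⟩) = (-0.5)·a + (-0.866025)·b = -0.1277
new amp(|1⟩) = (0.866025)·a + (-0.5)·b = -0.9918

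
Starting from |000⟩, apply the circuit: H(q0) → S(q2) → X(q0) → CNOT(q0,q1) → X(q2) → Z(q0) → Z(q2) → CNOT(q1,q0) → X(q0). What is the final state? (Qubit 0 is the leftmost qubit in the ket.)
-1/√2|101⟩ + 1/√2|111⟩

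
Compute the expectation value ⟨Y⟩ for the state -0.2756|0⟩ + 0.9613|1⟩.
0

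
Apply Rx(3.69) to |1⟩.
-0.9626i|0⟩ - 0.2708|1⟩

Rx(3.69) = [[cos(θ/2), −i·sin(θ/2)], [−i·sin(θ/2), cos(θ/2)]]; θ = 3.69, cos(θ/2) ≈ -0.27078, sin(θ/2) ≈ 0.962641.
With a = amp(|0⟩) = 0 and b = amp(|1⟩) = 1:
new amp(|0⟩) = (-0.27078)·a + (-0.962641i)·b = -0.9626i
new amp(|1⟩) = (-0.962641i)·a + (-0.27078)·b = -0.2708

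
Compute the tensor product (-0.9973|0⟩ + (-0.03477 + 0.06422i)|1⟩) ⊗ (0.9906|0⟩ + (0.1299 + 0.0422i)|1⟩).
-0.9879|00⟩ + (-0.1295 - 0.04209i)|01⟩ + (-0.03444 + 0.06362i)|10⟩ + (-0.007227 + 0.006875i)|11⟩

amp(|b₁b₂…⟩) = product of the factor amplitudes for bits b₁, b₂, …; only kets whose every factor amplitude is nonzero survive.
|00⟩: (-0.9973)(0.9906) = -0.9879
|01⟩: (-0.9973)(0.1299 + 0.0422i) = (-0.1295 - 0.04209i)
|10⟩: (-0.03477 + 0.06422i)(0.9906) = (-0.03444 + 0.06362i)
|11⟩: (-0.03477 + 0.06422i)(0.1299 + 0.0422i) = (-0.007227 + 0.006875i)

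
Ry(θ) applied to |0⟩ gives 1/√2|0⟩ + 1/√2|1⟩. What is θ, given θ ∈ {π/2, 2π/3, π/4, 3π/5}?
π/2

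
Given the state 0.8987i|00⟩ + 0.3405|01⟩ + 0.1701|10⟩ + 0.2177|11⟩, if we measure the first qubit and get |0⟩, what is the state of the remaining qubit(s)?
0.9351i|0⟩ + 0.3543|1⟩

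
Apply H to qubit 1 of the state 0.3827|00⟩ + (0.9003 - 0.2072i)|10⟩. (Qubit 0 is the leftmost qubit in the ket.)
0.2706|00⟩ + 0.2706|01⟩ + (0.6366 - 0.1465i)|10⟩ + (0.6366 - 0.1465i)|11⟩

H on qubit 1 mixes each pair of kets that differ only in qubit 1: amplitudes (a, b) of (|…0…⟩, |…1…⟩) become ((a + b)/√2, (a − b)/√2). Kets absent from the input have amplitude 0.
(|00⟩, |01⟩): (a, b) = (0.3827, 0) → (0.2706, 0.2706)
(|10⟩, |11⟩): (a, b) = ((0.9003 - 0.2072i), 0) → ((0.6366 - 0.1465i), (0.6366 - 0.1465i))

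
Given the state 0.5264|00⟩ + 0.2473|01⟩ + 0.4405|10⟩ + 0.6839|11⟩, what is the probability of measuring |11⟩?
0.4677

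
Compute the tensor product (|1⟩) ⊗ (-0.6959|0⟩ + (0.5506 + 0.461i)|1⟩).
-0.6959|10⟩ + (0.5506 + 0.461i)|11⟩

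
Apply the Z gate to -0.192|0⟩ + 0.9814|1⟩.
-0.192|0⟩ - 0.9814|1⟩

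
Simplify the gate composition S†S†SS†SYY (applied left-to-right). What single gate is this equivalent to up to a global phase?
S†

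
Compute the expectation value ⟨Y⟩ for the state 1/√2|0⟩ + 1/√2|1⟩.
0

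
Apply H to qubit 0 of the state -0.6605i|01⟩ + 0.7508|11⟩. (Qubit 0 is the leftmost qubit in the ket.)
(0.5309 - 0.467i)|01⟩ + (-0.5309 - 0.467i)|11⟩

H on qubit 0 mixes each pair of kets that differ only in qubit 0: amplitudes (a, b) of (|…0…⟩, |…1…⟩) become ((a + b)/√2, (a − b)/√2). Kets absent from the input have amplitude 0.
(|01⟩, |11⟩): (a, b) = (-0.6605i, 0.7508) → ((0.5309 - 0.467i), (-0.5309 - 0.467i))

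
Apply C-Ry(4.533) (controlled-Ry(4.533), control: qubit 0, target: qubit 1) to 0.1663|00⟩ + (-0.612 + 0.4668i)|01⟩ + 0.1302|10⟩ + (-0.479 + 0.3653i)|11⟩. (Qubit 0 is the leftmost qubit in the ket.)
0.1663|00⟩ + (-0.612 + 0.4668i)|01⟩ + (0.2842 - 0.2804i)|10⟩ + (0.4069 - 0.2341i)|11⟩

C-Ry(4.533) leaves the control-|0⟩ kets |00⟩, |01⟩ unchanged and applies Ry(4.533) to qubit 1 on the control-|1⟩ pair (|10⟩, |11⟩).
Ry(4.533) = [[cos(θ/2), −sin(θ/2)], [sin(θ/2), cos(θ/2)]]; θ = 4.533, cos(θ/2) ≈ -0.640926, sin(θ/2) ≈ 0.767603.
With a = amp(|10⟩) = 0.1302 and b = amp(|11⟩) = (-0.479 + 0.3653i):
new amp(|10⟩) = (-0.640926)·a + (-0.767603)·b = (0.2842 - 0.2804i)
new amp(|11⟩) = (0.767603)·a + (-0.640926)·b = (0.4069 - 0.2341i)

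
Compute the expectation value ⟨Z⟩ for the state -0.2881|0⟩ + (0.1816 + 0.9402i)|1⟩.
-0.834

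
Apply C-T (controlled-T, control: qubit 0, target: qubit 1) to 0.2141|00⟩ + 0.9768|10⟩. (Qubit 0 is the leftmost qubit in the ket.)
0.2141|00⟩ + 0.9768|10⟩

C-T leaves the control-|0⟩ kets |00⟩, |01⟩ unchanged and applies T to qubit 1 on the control-|1⟩ pair (|10⟩, |11⟩).
T = [[1, 0], [0, (1/√2 + (1/√2)i)]].
With a = amp(|10⟩) = 0.9768 and b = amp(|11⟩) = 0:
new amp(|10⟩) = (1)·a = 0.9768
new amp(|11⟩) = (1/√2 + (1/√2)i)·b = 0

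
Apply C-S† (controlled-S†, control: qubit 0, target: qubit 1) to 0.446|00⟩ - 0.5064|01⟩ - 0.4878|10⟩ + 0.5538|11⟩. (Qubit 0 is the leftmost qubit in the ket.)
0.446|00⟩ - 0.5064|01⟩ - 0.4878|10⟩ - 0.5538i|11⟩

C-S† leaves the control-|0⟩ kets |00⟩, |01⟩ unchanged and applies S† to qubit 1 on the control-|1⟩ pair (|10⟩, |11⟩).
S† = [[1, 0], [0, -i]].
With a = amp(|10⟩) = -0.4878 and b = amp(|11⟩) = 0.5538:
new amp(|10⟩) = (1)·a = -0.4878
new amp(|11⟩) = (-i)·b = -0.5538i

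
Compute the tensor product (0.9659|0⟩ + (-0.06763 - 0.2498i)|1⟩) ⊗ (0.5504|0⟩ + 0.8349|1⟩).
0.5316|00⟩ + 0.8064|01⟩ + (-0.03722 - 0.1375i)|10⟩ + (-0.05646 - 0.2086i)|11⟩

amp(|b₁b₂…⟩) = product of the factor amplitudes for bits b₁, b₂, …; only kets whose every factor amplitude is nonzero survive.
|00⟩: (0.9659)(0.5504) = 0.5316
|01⟩: (0.9659)(0.8349) = 0.8064
|10⟩: (-0.06763 - 0.2498i)(0.5504) = (-0.03722 - 0.1375i)
|11⟩: (-0.06763 - 0.2498i)(0.8349) = (-0.05646 - 0.2086i)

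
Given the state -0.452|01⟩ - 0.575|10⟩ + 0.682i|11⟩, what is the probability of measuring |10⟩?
0.3306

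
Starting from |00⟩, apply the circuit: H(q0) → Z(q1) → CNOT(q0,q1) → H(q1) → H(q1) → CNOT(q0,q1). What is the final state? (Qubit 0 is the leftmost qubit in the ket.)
1/√2|00⟩ + 1/√2|10⟩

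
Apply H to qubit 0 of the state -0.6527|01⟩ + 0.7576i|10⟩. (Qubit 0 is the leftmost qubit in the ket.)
0.5357i|00⟩ - 0.4615|01⟩ - 0.5357i|10⟩ - 0.4615|11⟩

H on qubit 0 mixes each pair of kets that differ only in qubit 0: amplitudes (a, b) of (|…0…⟩, |…1…⟩) become ((a + b)/√2, (a − b)/√2). Kets absent from the input have amplitude 0.
(|00⟩, |10⟩): (a, b) = (0, 0.7576i) → (0.5357i, -0.5357i)
(|01⟩, |11⟩): (a, b) = (-0.6527, 0) → (-0.4615, -0.4615)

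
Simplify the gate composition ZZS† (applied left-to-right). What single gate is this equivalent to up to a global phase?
S†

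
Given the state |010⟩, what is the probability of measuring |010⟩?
1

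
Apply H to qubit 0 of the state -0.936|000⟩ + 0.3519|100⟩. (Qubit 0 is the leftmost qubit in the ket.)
-0.413|000⟩ - 0.9107|100⟩

H on qubit 0 mixes each pair of kets that differ only in qubit 0: amplitudes (a, b) of (|…0…⟩, |…1…⟩) become ((a + b)/√2, (a − b)/√2). Kets absent from the input have amplitude 0.
(|000⟩, |100⟩): (a, b) = (-0.936, 0.3519) → (-0.413, -0.9107)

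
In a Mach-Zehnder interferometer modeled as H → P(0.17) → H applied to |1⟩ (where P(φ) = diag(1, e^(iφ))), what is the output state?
(0.007208 - 0.08459i)|0⟩ + (0.9928 + 0.08459i)|1⟩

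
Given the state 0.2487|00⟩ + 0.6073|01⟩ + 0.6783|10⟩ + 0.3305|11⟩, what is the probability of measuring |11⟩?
0.1092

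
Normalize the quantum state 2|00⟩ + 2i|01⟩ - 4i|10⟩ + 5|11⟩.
0.2857|00⟩ + 0.2857i|01⟩ - 0.5714i|10⟩ + 0.7143|11⟩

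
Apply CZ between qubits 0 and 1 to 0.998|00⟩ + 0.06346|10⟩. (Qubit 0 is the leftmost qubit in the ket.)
0.998|00⟩ + 0.06346|10⟩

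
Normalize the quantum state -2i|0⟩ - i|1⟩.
-0.8944i|0⟩ - (1/√5)i|1⟩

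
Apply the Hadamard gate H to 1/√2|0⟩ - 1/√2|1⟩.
|1⟩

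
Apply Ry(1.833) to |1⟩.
-0.7935|0⟩ + 0.6086|1⟩

Ry(1.833) = [[cos(θ/2), −sin(θ/2)], [sin(θ/2), cos(θ/2)]]; θ = 1.833, cos(θ/2) ≈ 0.608601, sin(θ/2) ≈ 0.793476.
With a = amp(|0⟩) = 0 and b = amp(|1⟩) = 1:
new amp(|0⟩) = (0.608601)·a + (-0.793476)·b = -0.7935
new amp(|1⟩) = (0.793476)·a + (0.608601)·b = 0.6086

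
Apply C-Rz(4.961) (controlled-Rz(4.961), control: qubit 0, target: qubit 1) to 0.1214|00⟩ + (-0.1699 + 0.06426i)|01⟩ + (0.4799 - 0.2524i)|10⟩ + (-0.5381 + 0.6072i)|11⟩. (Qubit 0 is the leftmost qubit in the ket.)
0.1214|00⟩ + (-0.1699 + 0.06426i)|01⟩ + (-0.5338 - 0.09542i)|10⟩ + (0.05193 - 0.8097i)|11⟩

C-Rz(4.961) leaves the control-|0⟩ kets |00⟩, |01⟩ unchanged and applies Rz(4.961) to qubit 1 on the control-|1⟩ pair (|10⟩, |11⟩).
Rz(4.961) = [[e^(−iθ/2), 0], [0, e^(iθ/2)]] with e^(±iθ/2) = cos(θ/2) ± i·sin(θ/2); θ = 4.961, cos(θ/2) ≈ -0.789322, sin(θ/2) ≈ 0.61398.
With a = amp(|10⟩) = (0.4799 - 0.2524i) and b = amp(|11⟩) = (-0.5381 + 0.6072i):
new amp(|10⟩) = (-0.789322 - 0.61398i)·a = (-0.5338 - 0.09542i)
new amp(|11⟩) = (-0.789322 + 0.61398i)·b = (0.05193 - 0.8097i)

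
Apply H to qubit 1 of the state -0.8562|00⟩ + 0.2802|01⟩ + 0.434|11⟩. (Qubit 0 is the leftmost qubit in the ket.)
-0.4073|00⟩ - 0.8036|01⟩ + 0.3069|10⟩ - 0.3069|11⟩

H on qubit 1 mixes each pair of kets that differ only in qubit 1: amplitudes (a, b) of (|…0…⟩, |…1…⟩) become ((a + b)/√2, (a − b)/√2). Kets absent from the input have amplitude 0.
(|00⟩, |01⟩): (a, b) = (-0.8562, 0.2802) → (-0.4073, -0.8036)
(|10⟩, |11⟩): (a, b) = (0, 0.434) → (0.3069, -0.3069)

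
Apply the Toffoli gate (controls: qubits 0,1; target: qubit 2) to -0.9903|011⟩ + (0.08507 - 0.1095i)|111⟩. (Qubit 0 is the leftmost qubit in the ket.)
-0.9903|011⟩ + (0.08507 - 0.1095i)|110⟩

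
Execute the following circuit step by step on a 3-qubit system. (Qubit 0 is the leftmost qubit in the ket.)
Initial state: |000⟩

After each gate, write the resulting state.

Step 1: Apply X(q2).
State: |001⟩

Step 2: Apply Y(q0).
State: i|101⟩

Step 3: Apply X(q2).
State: i|100⟩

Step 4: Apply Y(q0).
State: |000⟩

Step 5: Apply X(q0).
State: |100⟩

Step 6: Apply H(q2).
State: 1/√2|100⟩ + 1/√2|101⟩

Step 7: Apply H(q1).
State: 1/2|100⟩ + 1/2|101⟩ + 1/2|110⟩ + 1/2|111⟩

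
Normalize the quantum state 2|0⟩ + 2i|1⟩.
1/√2|0⟩ + (1/√2)i|1⟩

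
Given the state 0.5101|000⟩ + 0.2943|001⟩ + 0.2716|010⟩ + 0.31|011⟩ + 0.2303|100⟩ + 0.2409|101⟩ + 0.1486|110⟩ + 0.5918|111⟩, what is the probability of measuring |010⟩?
0.07377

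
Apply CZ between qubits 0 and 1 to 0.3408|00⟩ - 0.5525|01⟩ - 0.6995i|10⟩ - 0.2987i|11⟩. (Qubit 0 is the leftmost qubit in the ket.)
0.3408|00⟩ - 0.5525|01⟩ - 0.6995i|10⟩ + 0.2987i|11⟩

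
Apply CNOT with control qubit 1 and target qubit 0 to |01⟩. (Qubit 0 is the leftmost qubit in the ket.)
|11⟩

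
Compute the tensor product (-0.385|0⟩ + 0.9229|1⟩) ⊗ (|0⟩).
-0.385|00⟩ + 0.9229|10⟩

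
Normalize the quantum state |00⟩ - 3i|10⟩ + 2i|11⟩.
0.2673|00⟩ - 0.8018i|10⟩ + 0.5345i|11⟩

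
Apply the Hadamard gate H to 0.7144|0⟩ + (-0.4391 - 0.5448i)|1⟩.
(0.1947 - 0.3852i)|0⟩ + (0.8156 + 0.3852i)|1⟩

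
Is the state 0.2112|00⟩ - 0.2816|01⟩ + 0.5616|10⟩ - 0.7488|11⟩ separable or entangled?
Separable

Writing the state as a|00⟩ + b|01⟩ + c|10⟩ + d|11⟩, it is a product state iff ad − bc = 0.
Here (a, b, c, d) = (0.2112, -0.2816, 0.5616, -0.7488): ad − bc = (0.2112)(-0.7488) − (-0.2816)(0.5616) = 0, so the state is separable.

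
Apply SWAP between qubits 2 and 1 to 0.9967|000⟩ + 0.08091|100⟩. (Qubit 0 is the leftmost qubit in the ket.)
0.9967|000⟩ + 0.08091|100⟩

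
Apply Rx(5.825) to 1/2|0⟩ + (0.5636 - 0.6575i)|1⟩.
(-0.6363 - 0.128i)|0⟩ + (-0.5489 + 0.5268i)|1⟩

Rx(5.825) = [[cos(θ/2), −i·sin(θ/2)], [−i·sin(θ/2), cos(θ/2)]]; θ = 5.825, cos(θ/2) ≈ -0.973873, sin(θ/2) ≈ 0.227094.
With a = amp(|0⟩) = 1/2 and b = amp(|1⟩) = (0.5636 - 0.6575i):
new amp(|0⟩) = (-0.973873)·a + (-0.227094i)·b = (-0.6363 - 0.128i)
new amp(|1⟩) = (-0.227094i)·a + (-0.973873)·b = (-0.5489 + 0.5268i)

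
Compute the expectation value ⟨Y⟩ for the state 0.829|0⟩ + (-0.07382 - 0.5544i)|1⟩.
-0.9192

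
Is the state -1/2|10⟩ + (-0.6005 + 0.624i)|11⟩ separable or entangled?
Separable

Writing the state as a|00⟩ + b|01⟩ + c|10⟩ + d|11⟩, it is a product state iff ad − bc = 0.
Here (a, b, c, d) = (0, 0, -1/2, (-0.6005 + 0.624i)): ad − bc = (0)(-0.6005 + 0.624i) − (0)(-1/2) = 0, so the state is separable.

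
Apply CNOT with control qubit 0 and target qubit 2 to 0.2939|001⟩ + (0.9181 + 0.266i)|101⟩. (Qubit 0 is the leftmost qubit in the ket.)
0.2939|001⟩ + (0.9181 + 0.266i)|100⟩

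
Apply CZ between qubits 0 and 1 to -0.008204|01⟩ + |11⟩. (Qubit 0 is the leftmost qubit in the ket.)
-0.008204|01⟩ - |11⟩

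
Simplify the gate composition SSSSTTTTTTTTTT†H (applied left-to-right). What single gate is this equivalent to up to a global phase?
H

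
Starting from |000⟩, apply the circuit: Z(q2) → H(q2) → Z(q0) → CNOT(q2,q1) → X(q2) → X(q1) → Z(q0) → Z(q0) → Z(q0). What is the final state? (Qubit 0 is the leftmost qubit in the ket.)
1/√2|000⟩ + 1/√2|011⟩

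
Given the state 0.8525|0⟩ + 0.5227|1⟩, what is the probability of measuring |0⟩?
0.7268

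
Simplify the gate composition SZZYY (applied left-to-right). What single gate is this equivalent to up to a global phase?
S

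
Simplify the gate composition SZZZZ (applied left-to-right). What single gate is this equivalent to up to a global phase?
S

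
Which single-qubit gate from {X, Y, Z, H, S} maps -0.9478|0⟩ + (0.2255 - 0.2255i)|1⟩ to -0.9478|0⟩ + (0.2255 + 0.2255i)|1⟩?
S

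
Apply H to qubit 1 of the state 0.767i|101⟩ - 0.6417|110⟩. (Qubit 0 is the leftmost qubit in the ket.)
-0.4538|100⟩ + 0.5424i|101⟩ + 0.4538|110⟩ + 0.5424i|111⟩

H on qubit 1 mixes each pair of kets that differ only in qubit 1: amplitudes (a, b) of (|…0…⟩, |…1…⟩) become ((a + b)/√2, (a − b)/√2). Kets absent from the input have amplitude 0.
(|100⟩, |110⟩): (a, b) = (0, -0.6417) → (-0.4538, 0.4538)
(|101⟩, |111⟩): (a, b) = (0.767i, 0) → (0.5424i, 0.5424i)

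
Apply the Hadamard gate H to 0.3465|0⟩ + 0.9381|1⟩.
0.9083|0⟩ - 0.4183|1⟩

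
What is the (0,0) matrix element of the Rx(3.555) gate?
-0.2052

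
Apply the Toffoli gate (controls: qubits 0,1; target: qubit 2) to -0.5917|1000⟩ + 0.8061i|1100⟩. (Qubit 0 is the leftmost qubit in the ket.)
-0.5917|1000⟩ + 0.8061i|1110⟩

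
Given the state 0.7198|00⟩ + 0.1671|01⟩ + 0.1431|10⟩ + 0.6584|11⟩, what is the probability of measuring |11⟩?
0.4335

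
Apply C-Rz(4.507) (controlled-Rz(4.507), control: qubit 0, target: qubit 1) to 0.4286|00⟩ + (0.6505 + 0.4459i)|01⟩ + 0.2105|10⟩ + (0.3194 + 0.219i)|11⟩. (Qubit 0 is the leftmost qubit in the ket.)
0.4286|00⟩ + (0.6505 + 0.4459i)|01⟩ + (-0.1328 - 0.1633i)|10⟩ + (-0.3714 + 0.1096i)|11⟩

C-Rz(4.507) leaves the control-|0⟩ kets |00⟩, |01⟩ unchanged and applies Rz(4.507) to qubit 1 on the control-|1⟩ pair (|10⟩, |11⟩).
Rz(4.507) = [[e^(−iθ/2), 0], [0, e^(iθ/2)]] with e^(±iθ/2) = cos(θ/2) ± i·sin(θ/2); θ = 4.507, cos(θ/2) ≈ -0.630893, sin(θ/2) ≈ 0.77587.
With a = amp(|10⟩) = 0.2105 and b = amp(|11⟩) = (0.3194 + 0.219i):
new amp(|10⟩) = (-0.630893 - 0.77587i)·a = (-0.1328 - 0.1633i)
new amp(|11⟩) = (-0.630893 + 0.77587i)·b = (-0.3714 + 0.1096i)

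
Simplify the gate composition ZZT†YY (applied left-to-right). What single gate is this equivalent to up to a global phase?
T†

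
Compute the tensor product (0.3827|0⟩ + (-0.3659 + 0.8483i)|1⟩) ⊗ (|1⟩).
0.3827|01⟩ + (-0.3659 + 0.8483i)|11⟩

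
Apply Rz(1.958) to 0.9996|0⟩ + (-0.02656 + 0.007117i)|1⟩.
(0.5576 - 0.8296i)|0⟩ + (-0.02072 - 0.01807i)|1⟩

Rz(1.958) = [[e^(−iθ/2), 0], [0, e^(iθ/2)]] with e^(±iθ/2) = cos(θ/2) ± i·sin(θ/2); θ = 1.958, cos(θ/2) ≈ 0.557853, sin(θ/2) ≈ 0.82994.
With a = amp(|0⟩) = 0.9996 and b = amp(|1⟩) = (-0.02656 + 0.007117i):
new amp(|0⟩) = (0.557853 - 0.82994i)·a = (0.5576 - 0.8296i)
new amp(|1⟩) = (0.557853 + 0.82994i)·b = (-0.02072 - 0.01807i)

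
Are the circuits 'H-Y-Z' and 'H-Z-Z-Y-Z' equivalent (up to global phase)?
Yes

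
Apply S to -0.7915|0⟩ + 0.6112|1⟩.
-0.7915|0⟩ + 0.6112i|1⟩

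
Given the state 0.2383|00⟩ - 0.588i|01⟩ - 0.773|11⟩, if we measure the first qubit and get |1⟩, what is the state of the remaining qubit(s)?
-|1⟩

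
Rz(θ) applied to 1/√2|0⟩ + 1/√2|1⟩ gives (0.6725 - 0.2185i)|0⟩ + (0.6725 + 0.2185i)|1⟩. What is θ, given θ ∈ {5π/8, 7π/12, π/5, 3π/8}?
π/5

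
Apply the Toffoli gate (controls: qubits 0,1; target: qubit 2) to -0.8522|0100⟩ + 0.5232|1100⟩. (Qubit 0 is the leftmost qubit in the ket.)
-0.8522|0100⟩ + 0.5232|1110⟩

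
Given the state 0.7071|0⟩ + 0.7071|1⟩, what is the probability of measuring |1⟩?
0.5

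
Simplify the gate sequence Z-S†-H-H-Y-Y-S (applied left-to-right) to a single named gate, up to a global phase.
Z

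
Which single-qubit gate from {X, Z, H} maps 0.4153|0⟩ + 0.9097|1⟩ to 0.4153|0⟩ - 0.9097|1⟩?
Z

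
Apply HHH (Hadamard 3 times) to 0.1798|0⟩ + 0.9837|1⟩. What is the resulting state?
0.8227|0⟩ - 0.5684|1⟩

H² = I, so H^3 = H: a single Hadamard. With (a, b) = (0.1798, 0.9837), H gives ((a + b)/√2, (a − b)/√2) = (0.8227, -0.5684).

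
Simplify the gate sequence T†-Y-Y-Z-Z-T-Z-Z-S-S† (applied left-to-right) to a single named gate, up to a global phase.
I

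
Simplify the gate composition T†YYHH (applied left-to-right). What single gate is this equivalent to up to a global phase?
T†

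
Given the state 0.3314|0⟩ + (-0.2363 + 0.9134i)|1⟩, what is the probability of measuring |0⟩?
0.1098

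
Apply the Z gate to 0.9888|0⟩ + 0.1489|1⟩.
0.9888|0⟩ - 0.1489|1⟩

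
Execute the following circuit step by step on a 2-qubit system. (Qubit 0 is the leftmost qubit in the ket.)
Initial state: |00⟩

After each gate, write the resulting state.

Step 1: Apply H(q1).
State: 1/√2|00⟩ + 1/√2|01⟩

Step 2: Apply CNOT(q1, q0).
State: 1/√2|00⟩ + 1/√2|11⟩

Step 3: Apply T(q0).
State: 1/√2|00⟩ + (1/2 + (1/2)i)|11⟩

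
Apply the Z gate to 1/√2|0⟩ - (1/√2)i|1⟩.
1/√2|0⟩ + (1/√2)i|1⟩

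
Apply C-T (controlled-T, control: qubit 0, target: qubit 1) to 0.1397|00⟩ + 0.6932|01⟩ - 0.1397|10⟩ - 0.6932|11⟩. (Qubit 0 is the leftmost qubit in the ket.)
0.1397|00⟩ + 0.6932|01⟩ - 0.1397|10⟩ + (-0.4902 - 0.4902i)|11⟩

C-T leaves the control-|0⟩ kets |00⟩, |01⟩ unchanged and applies T to qubit 1 on the control-|1⟩ pair (|10⟩, |11⟩).
T = [[1, 0], [0, (1/√2 + (1/√2)i)]].
With a = amp(|10⟩) = -0.1397 and b = amp(|11⟩) = -0.6932:
new amp(|10⟩) = (1)·a = -0.1397
new amp(|11⟩) = (1/√2 + (1/√2)i)·b = (-0.4902 - 0.4902i)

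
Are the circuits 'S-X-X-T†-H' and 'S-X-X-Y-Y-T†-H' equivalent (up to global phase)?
Yes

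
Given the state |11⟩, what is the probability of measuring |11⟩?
1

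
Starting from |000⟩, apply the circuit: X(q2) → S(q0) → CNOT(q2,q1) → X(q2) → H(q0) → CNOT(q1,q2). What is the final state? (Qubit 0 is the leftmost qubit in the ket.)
1/√2|011⟩ + 1/√2|111⟩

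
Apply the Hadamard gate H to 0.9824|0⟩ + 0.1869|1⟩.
0.8268|0⟩ + 0.5625|1⟩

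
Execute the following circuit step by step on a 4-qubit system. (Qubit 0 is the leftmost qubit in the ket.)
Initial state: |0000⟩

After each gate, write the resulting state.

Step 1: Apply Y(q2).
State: i|0010⟩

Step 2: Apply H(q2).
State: (1/√2)i|0000⟩ - (1/√2)i|0010⟩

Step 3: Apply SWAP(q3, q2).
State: (1/√2)i|0000⟩ - (1/√2)i|0001⟩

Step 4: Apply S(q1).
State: (1/√2)i|0000⟩ - (1/√2)i|0001⟩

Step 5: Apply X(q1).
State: (1/√2)i|0100⟩ - (1/√2)i|0101⟩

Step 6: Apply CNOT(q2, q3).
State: (1/√2)i|0100⟩ - (1/√2)i|0101⟩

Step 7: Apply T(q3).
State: (1/√2)i|0100⟩ + (1/2 - (1/2)i)|0101⟩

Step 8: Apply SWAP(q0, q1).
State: (1/√2)i|1000⟩ + (1/2 - (1/2)i)|1001⟩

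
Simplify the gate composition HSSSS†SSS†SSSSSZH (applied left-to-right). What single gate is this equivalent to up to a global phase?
X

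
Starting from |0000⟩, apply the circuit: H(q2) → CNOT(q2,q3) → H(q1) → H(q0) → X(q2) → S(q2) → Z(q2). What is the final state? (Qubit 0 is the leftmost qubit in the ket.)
1/√8|0001⟩ - (1/√8)i|0010⟩ + 1/√8|0101⟩ - (1/√8)i|0110⟩ + 1/√8|1001⟩ - (1/√8)i|1010⟩ + 1/√8|1101⟩ - (1/√8)i|1110⟩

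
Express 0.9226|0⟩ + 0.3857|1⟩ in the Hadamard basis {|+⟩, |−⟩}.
0.9251|+⟩ + 0.3796|−⟩

With |ψ⟩ = α|0⟩ + β|1⟩, the Hadamard-basis coefficients are ⟨+|ψ⟩ = (α + β)/√2 and ⟨−|ψ⟩ = (α − β)/√2.
Here α = 0.9226, β = 0.3857: (α + β)/√2 = 0.9251, (α − β)/√2 = 0.3796.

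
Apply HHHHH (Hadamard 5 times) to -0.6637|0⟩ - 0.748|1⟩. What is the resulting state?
-0.9982|0⟩ + 0.05961|1⟩

H² = I, so H^5 = H: a single Hadamard. With (a, b) = (-0.6637, -0.748), H gives ((a + b)/√2, (a − b)/√2) = (-0.9982, 0.05961).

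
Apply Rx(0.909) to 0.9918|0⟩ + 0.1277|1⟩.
(0.8911 - 0.05606i)|0⟩ + (0.1147 - 0.4354i)|1⟩

Rx(0.909) = [[cos(θ/2), −i·sin(θ/2)], [−i·sin(θ/2), cos(θ/2)]]; θ = 0.909, cos(θ/2) ≈ 0.898481, sin(θ/2) ≈ 0.439013.
With a = amp(|0⟩) = 0.9918 and b = amp(|1⟩) = 0.1277:
new amp(|0⟩) = (0.898481)·a + (-0.439013i)·b = (0.8911 - 0.05606i)
new amp(|1⟩) = (-0.439013i)·a + (0.898481)·b = (0.1147 - 0.4354i)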